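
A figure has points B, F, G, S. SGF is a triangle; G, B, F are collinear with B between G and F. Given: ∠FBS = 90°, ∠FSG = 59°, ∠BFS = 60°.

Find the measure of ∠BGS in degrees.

1. ∠GFS = 60°  [B on ray FG]
2. ∠FGS = 61°  [△SGF]
3. ∠BGS = 61°  [B on ray GF]

∠BGS = 61°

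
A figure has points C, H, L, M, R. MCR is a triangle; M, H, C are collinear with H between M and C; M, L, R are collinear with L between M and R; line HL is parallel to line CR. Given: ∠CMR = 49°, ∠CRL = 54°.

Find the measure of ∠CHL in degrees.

1. ∠CRM = 54°  [L on ray RM]
2. ∠MCR = 77°  [△MCR]
3. ∠LHM = 77°  [HL∥CR, corresponding at H]
4. ∠CHL = 103°  [linear pair at H on MC]

∠CHL = 103°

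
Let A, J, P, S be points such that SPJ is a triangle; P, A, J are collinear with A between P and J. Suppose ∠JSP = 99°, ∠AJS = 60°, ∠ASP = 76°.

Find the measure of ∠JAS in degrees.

1. ∠PJS = 60°  [A on ray JP]
2. ∠JPS = 21°  [△SPJ]
3. ∠APS = 21°  [A on ray PJ]
4. ∠PAS = 83°  [△SPA]
5. ∠JAS = 97°  [linear pair at A on PJ]

∠JAS = 97°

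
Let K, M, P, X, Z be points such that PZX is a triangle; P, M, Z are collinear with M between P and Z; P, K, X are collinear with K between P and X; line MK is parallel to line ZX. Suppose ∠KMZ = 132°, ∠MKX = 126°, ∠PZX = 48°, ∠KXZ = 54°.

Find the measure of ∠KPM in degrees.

1. ∠KMP = 48°  [linear pair at M on PZ]
2. ∠MKP = 54°  [linear pair at K on PX]
3. ∠KPM = 78°  [△PMK]

∠KPM = 78°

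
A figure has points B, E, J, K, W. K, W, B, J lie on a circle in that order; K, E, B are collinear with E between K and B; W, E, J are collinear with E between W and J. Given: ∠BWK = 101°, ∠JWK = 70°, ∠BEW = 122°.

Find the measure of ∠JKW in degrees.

∠JKW = 83°

1. ∠BJK = 79°  [cyclic KWBJ, opposite ∠W+∠J]
2. ∠JBK = 70°  [same arc KJ]
3. ∠JEK = 122°  [vertical angles at E]
4. ∠BKJ = 31°  [△KBJ]
5. ∠KJW = 27°  [△KEJ]
6. ∠JKW = 83°  [△KWJ]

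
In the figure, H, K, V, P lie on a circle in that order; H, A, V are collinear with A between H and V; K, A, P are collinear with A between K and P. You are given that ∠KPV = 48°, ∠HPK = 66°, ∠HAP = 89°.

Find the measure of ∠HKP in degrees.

∠HKP = 41°

1. ∠KHV = 48°  [same arc KV]
2. ∠KAV = 89°  [vertical angles at A]
3. ∠HAK = 91°  [linear pair at A on HV]
4. ∠HKP = 41°  [△HAK]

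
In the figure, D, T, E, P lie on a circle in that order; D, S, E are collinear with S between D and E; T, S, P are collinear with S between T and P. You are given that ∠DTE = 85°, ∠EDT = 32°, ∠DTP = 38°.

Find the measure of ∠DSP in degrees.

1. ∠DPE = 95°  [cyclic DTEP, opposite ∠T+∠P]
2. ∠DET = 63°  [△DTE]
3. ∠DEP = 38°  [same arc DP]
4. ∠EDP = 47°  [△DEP]
5. ∠DPT = 63°  [same arc DT]
6. ∠DSP = 70°  [△DSP]

∠DSP = 70°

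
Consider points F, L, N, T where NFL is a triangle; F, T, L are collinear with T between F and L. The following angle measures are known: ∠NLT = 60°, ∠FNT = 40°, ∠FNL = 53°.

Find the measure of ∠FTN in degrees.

1. ∠FLN = 60°  [T on ray LF]
2. ∠LFN = 67°  [△NFL]
3. ∠NFT = 67°  [T on ray FL]
4. ∠FTN = 73°  [△NFT]

∠FTN = 73°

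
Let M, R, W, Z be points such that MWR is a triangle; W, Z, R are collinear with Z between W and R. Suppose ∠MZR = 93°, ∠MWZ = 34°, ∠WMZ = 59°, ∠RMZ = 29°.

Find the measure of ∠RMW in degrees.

∠RMW = 88°

1. ∠MRZ = 58°  [△MZR]
2. ∠MWR = 34°  [Z on ray WR]
3. ∠MRW = 58°  [Z on ray RW]
4. ∠RMW = 88°  [△MWR]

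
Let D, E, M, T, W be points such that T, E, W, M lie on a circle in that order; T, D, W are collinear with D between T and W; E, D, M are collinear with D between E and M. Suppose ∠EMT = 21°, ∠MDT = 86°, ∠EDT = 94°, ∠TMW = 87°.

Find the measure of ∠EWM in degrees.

∠EWM = 41°

1. ∠EWT = 21°  [same arc TE]
2. ∠MTW = 73°  [△TDM]
3. ∠EDW = 86°  [vertical angles at D]
4. ∠MDW = 94°  [linear pair at D on TW]
5. ∠MWT = 20°  [△TWM]
6. ∠MEW = 73°  [△EDW]
7. ∠EMW = 66°  [△WDM]
8. ∠EWM = 41°  [△EWM]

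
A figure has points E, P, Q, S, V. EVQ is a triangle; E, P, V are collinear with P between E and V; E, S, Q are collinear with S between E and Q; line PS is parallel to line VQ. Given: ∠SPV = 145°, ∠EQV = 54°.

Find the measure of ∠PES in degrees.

1. ∠EPS = 35°  [linear pair at P on EV]
2. ∠ESP = 54°  [PS∥VQ, corresponding at S]
3. ∠PES = 91°  [△EPS]

∠PES = 91°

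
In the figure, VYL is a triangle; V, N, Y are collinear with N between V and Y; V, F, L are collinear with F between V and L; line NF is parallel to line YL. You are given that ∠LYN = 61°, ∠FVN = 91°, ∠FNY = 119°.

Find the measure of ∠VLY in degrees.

∠VLY = 28°

1. ∠LYV = 61°  [N on ray YV]
2. ∠LVY = 91°  [N on VY, F on VL]
3. ∠VLY = 28°  [△VYL]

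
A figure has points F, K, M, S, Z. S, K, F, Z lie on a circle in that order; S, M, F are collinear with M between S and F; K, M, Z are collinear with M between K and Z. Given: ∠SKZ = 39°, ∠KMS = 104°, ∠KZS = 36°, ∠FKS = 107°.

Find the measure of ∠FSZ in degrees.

∠FSZ = 68°

1. ∠SFZ = 39°  [same arc SZ]
2. ∠FZS = 73°  [cyclic SKFZ, opposite ∠K+∠Z]
3. ∠FSZ = 68°  [△SFZ]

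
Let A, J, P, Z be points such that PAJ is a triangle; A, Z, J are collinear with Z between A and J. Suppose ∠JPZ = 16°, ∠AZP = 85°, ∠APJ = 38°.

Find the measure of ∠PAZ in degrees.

1. ∠JZP = 95°  [linear pair at Z on AJ]
2. ∠PJZ = 69°  [△PZJ]
3. ∠AJP = 69°  [Z on ray JA]
4. ∠JAP = 73°  [△PAJ]
5. ∠PAZ = 73°  [Z on ray AJ]

∠PAZ = 73°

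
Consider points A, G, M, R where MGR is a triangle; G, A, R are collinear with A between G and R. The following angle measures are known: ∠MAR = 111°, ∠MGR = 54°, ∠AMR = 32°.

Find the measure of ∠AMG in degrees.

∠AMG = 57°

1. ∠GAM = 69°  [linear pair at A on GR]
2. ∠AGM = 54°  [A on ray GR]
3. ∠AMG = 57°  [△MGA]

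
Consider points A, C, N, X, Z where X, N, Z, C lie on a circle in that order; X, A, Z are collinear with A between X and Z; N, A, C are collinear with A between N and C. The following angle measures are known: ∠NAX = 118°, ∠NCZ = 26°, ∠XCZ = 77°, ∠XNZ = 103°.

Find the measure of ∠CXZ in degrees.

∠CXZ = 67°

1. ∠CAZ = 118°  [vertical angles at A]
2. ∠CZX = 36°  [△ZAC]
3. ∠CXZ = 67°  [△XZC]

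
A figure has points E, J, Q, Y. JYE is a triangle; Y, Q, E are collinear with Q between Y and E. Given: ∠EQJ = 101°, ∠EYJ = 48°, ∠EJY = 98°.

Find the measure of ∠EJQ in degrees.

1. ∠JEY = 34°  [△JYE]
2. ∠JEQ = 34°  [Q on ray EY]
3. ∠EJQ = 45°  [△JQE]

∠EJQ = 45°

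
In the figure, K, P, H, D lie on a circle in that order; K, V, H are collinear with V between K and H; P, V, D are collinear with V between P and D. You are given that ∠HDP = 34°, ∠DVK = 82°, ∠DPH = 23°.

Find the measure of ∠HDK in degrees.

1. ∠DVH = 98°  [linear pair at V on KH]
2. ∠DKH = 23°  [same arc HD]
3. ∠DHK = 48°  [△HVD]
4. ∠HDK = 109°  [△KHD]

∠HDK = 109°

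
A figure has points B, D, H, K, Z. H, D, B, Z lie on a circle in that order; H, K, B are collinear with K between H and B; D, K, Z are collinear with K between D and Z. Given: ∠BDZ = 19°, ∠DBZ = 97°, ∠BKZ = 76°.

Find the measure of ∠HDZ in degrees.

1. ∠BHZ = 19°  [same arc BZ]
2. ∠DHZ = 83°  [cyclic HDBZ, opposite ∠H+∠B]
3. ∠HKZ = 104°  [linear pair at K on HB]
4. ∠DZH = 57°  [△HKZ]
5. ∠HDZ = 40°  [△HDZ]

∠HDZ = 40°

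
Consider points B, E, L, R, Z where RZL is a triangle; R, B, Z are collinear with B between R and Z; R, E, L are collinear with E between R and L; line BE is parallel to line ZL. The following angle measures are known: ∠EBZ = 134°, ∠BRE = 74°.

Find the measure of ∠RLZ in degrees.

∠RLZ = 60°

1. ∠EBR = 46°  [linear pair at B on RZ]
2. ∠BER = 60°  [△RBE]
3. ∠RLZ = 60°  [BE∥ZL, corresponding at E]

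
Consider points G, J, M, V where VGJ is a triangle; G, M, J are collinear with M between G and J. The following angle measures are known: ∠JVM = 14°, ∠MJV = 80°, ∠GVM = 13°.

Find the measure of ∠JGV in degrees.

∠JGV = 73°

1. ∠JMV = 86°  [△VMJ]
2. ∠GMV = 94°  [linear pair at M on GJ]
3. ∠MGV = 73°  [△VGM]
4. ∠JGV = 73°  [M on ray GJ]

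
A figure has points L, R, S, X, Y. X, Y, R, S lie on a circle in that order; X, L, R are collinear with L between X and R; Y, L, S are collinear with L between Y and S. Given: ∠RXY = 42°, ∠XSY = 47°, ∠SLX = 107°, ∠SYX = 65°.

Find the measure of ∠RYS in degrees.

∠RYS = 26°

1. ∠XRY = 47°  [same arc XY]
2. ∠RLY = 107°  [vertical angles at L]
3. ∠RYS = 26°  [△YLR]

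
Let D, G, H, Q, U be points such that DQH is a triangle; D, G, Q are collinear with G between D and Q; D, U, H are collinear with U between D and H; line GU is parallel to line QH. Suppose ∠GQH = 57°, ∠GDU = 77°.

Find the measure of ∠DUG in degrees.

∠DUG = 46°

1. ∠DQH = 57°  [G on ray QD]
2. ∠HDQ = 77°  [G on DQ, U on DH]
3. ∠DHQ = 46°  [△DQH]
4. ∠DUG = 46°  [GU∥QH, corresponding at U]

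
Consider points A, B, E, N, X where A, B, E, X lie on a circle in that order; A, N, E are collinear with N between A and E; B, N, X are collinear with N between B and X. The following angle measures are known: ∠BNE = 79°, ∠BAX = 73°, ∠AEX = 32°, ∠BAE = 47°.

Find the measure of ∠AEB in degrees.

1. ∠BEX = 107°  [cyclic ABEX, opposite ∠A+∠E]
2. ∠BXE = 47°  [same arc BE]
3. ∠EBX = 26°  [△BEX]
4. ∠AEB = 75°  [△BNE]

∠AEB = 75°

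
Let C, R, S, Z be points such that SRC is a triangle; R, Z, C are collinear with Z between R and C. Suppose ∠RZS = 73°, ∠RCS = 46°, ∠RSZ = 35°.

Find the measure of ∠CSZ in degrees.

∠CSZ = 27°

1. ∠CZS = 107°  [linear pair at Z on RC]
2. ∠SCZ = 46°  [Z on ray CR]
3. ∠CSZ = 27°  [△SZC]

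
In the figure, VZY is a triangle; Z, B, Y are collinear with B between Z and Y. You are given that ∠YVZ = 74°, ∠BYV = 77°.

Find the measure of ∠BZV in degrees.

∠BZV = 29°

1. ∠VYZ = 77°  [B on ray YZ]
2. ∠VZY = 29°  [△VZY]
3. ∠BZV = 29°  [B on ray ZY]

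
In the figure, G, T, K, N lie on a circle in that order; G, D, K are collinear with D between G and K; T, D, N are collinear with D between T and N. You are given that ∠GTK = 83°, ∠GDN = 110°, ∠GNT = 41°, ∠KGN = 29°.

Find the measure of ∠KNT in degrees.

∠KNT = 56°

1. ∠GNK = 97°  [cyclic GTKN, opposite ∠T+∠N]
2. ∠KDN = 70°  [linear pair at D on GK]
3. ∠GKN = 54°  [△GKN]
4. ∠KNT = 56°  [△KDN]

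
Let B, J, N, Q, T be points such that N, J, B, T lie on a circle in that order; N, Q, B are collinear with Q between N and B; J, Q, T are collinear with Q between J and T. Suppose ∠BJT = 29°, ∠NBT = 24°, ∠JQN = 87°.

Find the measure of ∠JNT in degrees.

∠JNT = 98°

1. ∠BNT = 29°  [same arc BT]
2. ∠NJT = 24°  [same arc NT]
3. ∠BQT = 87°  [vertical angles at Q]
4. ∠NQT = 93°  [linear pair at Q on NB]
5. ∠JTN = 58°  [△NQT]
6. ∠JNT = 98°  [△NJT]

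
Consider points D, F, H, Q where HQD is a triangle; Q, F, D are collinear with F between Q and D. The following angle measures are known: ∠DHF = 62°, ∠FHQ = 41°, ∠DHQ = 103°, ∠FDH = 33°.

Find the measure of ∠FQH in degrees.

1. ∠DFH = 85°  [△HFD]
2. ∠HFQ = 95°  [linear pair at F on QD]
3. ∠FQH = 44°  [△HQF]

∠FQH = 44°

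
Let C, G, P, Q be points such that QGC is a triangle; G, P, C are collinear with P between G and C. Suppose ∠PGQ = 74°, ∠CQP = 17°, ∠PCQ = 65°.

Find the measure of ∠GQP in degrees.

∠GQP = 24°

1. ∠CPQ = 98°  [△QPC]
2. ∠GPQ = 82°  [linear pair at P on GC]
3. ∠GQP = 24°  [△QGP]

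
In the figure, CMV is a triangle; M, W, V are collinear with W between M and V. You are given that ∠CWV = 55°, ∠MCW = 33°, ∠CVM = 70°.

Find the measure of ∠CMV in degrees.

∠CMV = 22°

1. ∠CWM = 125°  [linear pair at W on MV]
2. ∠CMW = 22°  [△CMW]
3. ∠CMV = 22°  [W on ray MV]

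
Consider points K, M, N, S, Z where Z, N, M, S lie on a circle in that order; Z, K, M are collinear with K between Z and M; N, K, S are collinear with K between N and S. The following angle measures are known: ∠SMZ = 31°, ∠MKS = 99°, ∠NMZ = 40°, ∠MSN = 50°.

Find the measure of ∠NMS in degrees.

∠NMS = 71°

1. ∠SNZ = 31°  [same arc ZS]
2. ∠NSZ = 40°  [same arc ZN]
3. ∠NZS = 109°  [△ZNS]
4. ∠NMS = 71°  [cyclic ZNMS, opposite ∠Z+∠M]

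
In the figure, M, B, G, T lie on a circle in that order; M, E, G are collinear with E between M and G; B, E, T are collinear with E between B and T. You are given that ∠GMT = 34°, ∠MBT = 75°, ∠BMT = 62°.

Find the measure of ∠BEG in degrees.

1. ∠GBT = 34°  [same arc GT]
2. ∠BTM = 43°  [△MBT]
3. ∠BGM = 43°  [same arc MB]
4. ∠BEG = 103°  [△BEG]

∠BEG = 103°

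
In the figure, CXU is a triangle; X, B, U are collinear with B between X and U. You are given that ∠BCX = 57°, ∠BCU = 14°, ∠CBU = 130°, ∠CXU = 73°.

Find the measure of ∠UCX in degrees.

1. ∠BUC = 36°  [△CBU]
2. ∠CUX = 36°  [B on ray UX]
3. ∠UCX = 71°  [△CXU]

∠UCX = 71°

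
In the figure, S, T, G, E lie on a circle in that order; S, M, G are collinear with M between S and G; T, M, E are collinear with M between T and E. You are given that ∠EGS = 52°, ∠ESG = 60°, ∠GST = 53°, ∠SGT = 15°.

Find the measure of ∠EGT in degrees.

∠EGT = 67°

1. ∠ETG = 60°  [same arc GE]
2. ∠GET = 53°  [same arc TG]
3. ∠EGT = 67°  [△TGE]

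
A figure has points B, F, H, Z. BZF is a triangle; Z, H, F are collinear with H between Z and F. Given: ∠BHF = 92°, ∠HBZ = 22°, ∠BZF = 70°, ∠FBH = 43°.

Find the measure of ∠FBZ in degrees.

∠FBZ = 65°

1. ∠BFH = 45°  [△BHF]
2. ∠BFZ = 45°  [H on ray FZ]
3. ∠FBZ = 65°  [△BZF]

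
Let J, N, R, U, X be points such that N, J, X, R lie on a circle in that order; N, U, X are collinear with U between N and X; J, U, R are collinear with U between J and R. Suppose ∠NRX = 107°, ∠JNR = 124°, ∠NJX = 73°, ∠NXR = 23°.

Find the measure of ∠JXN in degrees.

1. ∠NJR = 23°  [same arc NR]
2. ∠JRN = 33°  [△NJR]
3. ∠JXN = 33°  [same arc NJ]

∠JXN = 33°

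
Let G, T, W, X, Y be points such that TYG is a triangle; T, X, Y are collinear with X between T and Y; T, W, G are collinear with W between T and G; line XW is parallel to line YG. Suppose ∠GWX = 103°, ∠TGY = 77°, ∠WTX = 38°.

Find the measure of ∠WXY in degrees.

1. ∠TWX = 77°  [linear pair at W on TG]
2. ∠TXW = 65°  [△TXW]
3. ∠WXY = 115°  [linear pair at X on TY]

∠WXY = 115°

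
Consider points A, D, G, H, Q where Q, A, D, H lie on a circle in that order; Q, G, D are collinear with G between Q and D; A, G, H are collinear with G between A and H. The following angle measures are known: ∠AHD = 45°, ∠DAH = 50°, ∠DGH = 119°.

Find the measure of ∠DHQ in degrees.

∠DHQ = 114°

1. ∠HDQ = 16°  [△DGH]
2. ∠DQH = 50°  [same arc DH]
3. ∠DHQ = 114°  [△QDH]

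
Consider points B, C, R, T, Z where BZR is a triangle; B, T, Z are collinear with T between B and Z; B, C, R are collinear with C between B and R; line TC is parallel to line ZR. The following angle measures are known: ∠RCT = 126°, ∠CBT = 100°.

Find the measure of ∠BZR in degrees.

1. ∠BCT = 54°  [linear pair at C on BR]
2. ∠BTC = 26°  [△BTC]
3. ∠BZR = 26°  [TC∥ZR, corresponding at T]

∠BZR = 26°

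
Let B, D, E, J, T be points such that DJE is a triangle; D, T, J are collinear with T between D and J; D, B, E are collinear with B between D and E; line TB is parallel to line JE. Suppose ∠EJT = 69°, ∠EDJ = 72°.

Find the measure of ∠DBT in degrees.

1. ∠DJE = 69°  [T on ray JD]
2. ∠DEJ = 39°  [△DJE]
3. ∠DBT = 39°  [TB∥JE, corresponding at B]

∠DBT = 39°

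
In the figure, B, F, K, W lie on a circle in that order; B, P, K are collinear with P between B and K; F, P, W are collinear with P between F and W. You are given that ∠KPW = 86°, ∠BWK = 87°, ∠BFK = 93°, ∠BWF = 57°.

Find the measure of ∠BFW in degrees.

1. ∠BPF = 86°  [vertical angles at P]
2. ∠BKF = 57°  [same arc BF]
3. ∠FBK = 30°  [△BFK]
4. ∠BFW = 64°  [△BPF]

∠BFW = 64°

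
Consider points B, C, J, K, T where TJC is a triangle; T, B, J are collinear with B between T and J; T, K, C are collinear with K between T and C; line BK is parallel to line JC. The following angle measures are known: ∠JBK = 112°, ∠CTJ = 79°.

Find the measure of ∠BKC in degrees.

∠BKC = 147°

1. ∠KBT = 68°  [linear pair at B on TJ]
2. ∠BTK = 79°  [B on TJ, K on TC]
3. ∠BKT = 33°  [△TBK]
4. ∠BKC = 147°  [linear pair at K on TC]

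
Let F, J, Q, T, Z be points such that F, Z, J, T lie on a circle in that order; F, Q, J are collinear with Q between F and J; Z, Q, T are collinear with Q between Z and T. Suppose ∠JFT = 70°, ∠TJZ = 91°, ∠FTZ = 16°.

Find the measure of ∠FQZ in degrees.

1. ∠JZT = 70°  [same arc JT]
2. ∠TFZ = 89°  [cyclic FZJT, opposite ∠F+∠J]
3. ∠JTZ = 19°  [△ZJT]
4. ∠FZT = 75°  [△FZT]
5. ∠JFZ = 19°  [same arc ZJ]
6. ∠FQZ = 86°  [△FQZ]

∠FQZ = 86°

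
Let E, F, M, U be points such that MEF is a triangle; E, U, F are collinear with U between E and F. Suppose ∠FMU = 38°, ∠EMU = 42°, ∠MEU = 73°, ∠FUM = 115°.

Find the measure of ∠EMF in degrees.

∠EMF = 80°

1. ∠MFU = 27°  [△MUF]
2. ∠FEM = 73°  [U on ray EF]
3. ∠EFM = 27°  [U on ray FE]
4. ∠EMF = 80°  [△MEF]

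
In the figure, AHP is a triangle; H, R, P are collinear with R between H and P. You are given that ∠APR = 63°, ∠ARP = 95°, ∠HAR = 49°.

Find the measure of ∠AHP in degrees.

1. ∠ARH = 85°  [linear pair at R on HP]
2. ∠AHR = 46°  [△AHR]
3. ∠AHP = 46°  [R on ray HP]

∠AHP = 46°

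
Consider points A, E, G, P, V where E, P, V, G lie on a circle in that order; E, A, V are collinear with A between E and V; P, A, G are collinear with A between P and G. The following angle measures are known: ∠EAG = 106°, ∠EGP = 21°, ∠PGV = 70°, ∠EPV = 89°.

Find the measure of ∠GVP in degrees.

1. ∠PAV = 106°  [vertical angles at A]
2. ∠EVP = 21°  [same arc EP]
3. ∠GPV = 53°  [△PAV]
4. ∠GVP = 57°  [△PVG]

∠GVP = 57°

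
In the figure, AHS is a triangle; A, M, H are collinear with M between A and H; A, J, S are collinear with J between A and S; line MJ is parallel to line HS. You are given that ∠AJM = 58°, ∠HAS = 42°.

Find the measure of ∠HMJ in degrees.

1. ∠ASH = 58°  [MJ∥HS, corresponding at J]
2. ∠AHS = 80°  [△AHS]
3. ∠AMJ = 80°  [MJ∥HS, corresponding at M]
4. ∠HMJ = 100°  [linear pair at M on AH]

∠HMJ = 100°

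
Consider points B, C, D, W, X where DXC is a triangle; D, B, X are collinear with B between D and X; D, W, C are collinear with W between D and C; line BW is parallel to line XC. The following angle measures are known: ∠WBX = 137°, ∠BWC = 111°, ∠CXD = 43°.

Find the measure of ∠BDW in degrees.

1. ∠DBW = 43°  [linear pair at B on DX]
2. ∠BWD = 69°  [linear pair at W on DC]
3. ∠BDW = 68°  [△DBW]

∠BDW = 68°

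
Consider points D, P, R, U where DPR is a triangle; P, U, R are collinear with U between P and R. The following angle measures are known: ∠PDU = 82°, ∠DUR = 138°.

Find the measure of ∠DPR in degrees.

1. ∠DUP = 42°  [linear pair at U on PR]
2. ∠DPU = 56°  [△DPU]
3. ∠DPR = 56°  [U on ray PR]

∠DPR = 56°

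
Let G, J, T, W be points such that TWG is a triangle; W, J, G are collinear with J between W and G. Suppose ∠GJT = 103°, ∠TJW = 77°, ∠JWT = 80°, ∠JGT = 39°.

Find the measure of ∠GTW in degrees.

∠GTW = 61°

1. ∠GWT = 80°  [J on ray WG]
2. ∠TGW = 39°  [J on ray GW]
3. ∠GTW = 61°  [△TWG]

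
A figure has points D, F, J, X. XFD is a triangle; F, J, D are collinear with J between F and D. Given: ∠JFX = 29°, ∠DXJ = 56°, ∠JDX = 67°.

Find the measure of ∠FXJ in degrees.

∠FXJ = 28°

1. ∠DJX = 57°  [△XJD]
2. ∠FJX = 123°  [linear pair at J on FD]
3. ∠FXJ = 28°  [△XFJ]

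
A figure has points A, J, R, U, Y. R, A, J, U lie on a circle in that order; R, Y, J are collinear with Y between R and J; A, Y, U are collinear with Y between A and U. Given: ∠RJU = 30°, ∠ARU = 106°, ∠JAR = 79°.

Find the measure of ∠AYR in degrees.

∠AYR = 93°

1. ∠RAU = 30°  [same arc RU]
2. ∠AUR = 44°  [△RAU]
3. ∠AJR = 44°  [same arc RA]
4. ∠ARJ = 57°  [△RAJ]
5. ∠AYR = 93°  [△RYA]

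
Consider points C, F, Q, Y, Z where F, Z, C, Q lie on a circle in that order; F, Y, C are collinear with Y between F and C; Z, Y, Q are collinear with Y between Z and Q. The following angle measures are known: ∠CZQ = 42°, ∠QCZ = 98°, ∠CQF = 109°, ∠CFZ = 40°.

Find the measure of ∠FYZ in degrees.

∠FYZ = 111°

1. ∠CFQ = 42°  [same arc CQ]
2. ∠CQZ = 40°  [△ZCQ]
3. ∠FCQ = 29°  [△FCQ]
4. ∠CYQ = 111°  [△CYQ]
5. ∠FYZ = 111°  [vertical angles at Y]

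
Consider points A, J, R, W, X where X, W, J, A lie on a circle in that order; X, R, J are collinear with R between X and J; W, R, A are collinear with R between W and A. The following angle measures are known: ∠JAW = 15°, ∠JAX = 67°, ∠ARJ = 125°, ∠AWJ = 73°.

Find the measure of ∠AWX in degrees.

∠AWX = 40°

1. ∠JXW = 15°  [same arc WJ]
2. ∠WRX = 125°  [vertical angles at R]
3. ∠AWX = 40°  [△XRW]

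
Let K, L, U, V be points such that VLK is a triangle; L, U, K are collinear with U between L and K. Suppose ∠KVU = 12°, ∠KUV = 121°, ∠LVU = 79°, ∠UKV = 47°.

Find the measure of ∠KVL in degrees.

1. ∠LUV = 59°  [linear pair at U on LK]
2. ∠ULV = 42°  [△VLU]
3. ∠LKV = 47°  [U on ray KL]
4. ∠KLV = 42°  [U on ray LK]
5. ∠KVL = 91°  [△VLK]

∠KVL = 91°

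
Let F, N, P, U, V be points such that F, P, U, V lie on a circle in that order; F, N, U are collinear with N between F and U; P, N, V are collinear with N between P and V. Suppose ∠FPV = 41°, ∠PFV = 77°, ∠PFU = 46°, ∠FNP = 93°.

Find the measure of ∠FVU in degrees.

1. ∠FVP = 62°  [△FPV]
2. ∠FUP = 62°  [same arc FP]
3. ∠FPU = 72°  [△FPU]
4. ∠FVU = 108°  [cyclic FPUV, opposite ∠P+∠V]

∠FVU = 108°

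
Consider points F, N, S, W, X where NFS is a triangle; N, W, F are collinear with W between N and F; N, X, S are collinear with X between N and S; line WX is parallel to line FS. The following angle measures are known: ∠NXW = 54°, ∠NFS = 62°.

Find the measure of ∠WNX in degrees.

1. ∠FSN = 54°  [WX∥FS, corresponding at X]
2. ∠FNS = 64°  [△NFS]
3. ∠WNX = 64°  [W on NF, X on NS]

∠WNX = 64°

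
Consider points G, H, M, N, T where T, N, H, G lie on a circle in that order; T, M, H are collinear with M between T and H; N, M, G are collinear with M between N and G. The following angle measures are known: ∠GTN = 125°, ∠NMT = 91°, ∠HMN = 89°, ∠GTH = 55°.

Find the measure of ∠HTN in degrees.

∠HTN = 70°

1. ∠GHN = 55°  [cyclic TNHG, opposite ∠T+∠H]
2. ∠GNH = 55°  [same arc HG]
3. ∠HGN = 70°  [△NHG]
4. ∠HTN = 70°  [same arc NH]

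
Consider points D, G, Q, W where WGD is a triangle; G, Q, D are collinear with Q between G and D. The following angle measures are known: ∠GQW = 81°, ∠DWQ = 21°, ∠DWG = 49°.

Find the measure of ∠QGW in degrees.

∠QGW = 71°

1. ∠DQW = 99°  [linear pair at Q on GD]
2. ∠QDW = 60°  [△WQD]
3. ∠GDW = 60°  [Q on ray DG]
4. ∠DGW = 71°  [△WGD]
5. ∠QGW = 71°  [Q on ray GD]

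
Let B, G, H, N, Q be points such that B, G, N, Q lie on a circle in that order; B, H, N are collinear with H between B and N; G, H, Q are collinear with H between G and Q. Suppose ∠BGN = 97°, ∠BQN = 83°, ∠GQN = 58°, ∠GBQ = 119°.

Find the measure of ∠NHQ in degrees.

∠NHQ = 86°

1. ∠GBN = 58°  [same arc GN]
2. ∠GNQ = 61°  [cyclic BGNQ, opposite ∠B+∠N]
3. ∠BNG = 25°  [△BGN]
4. ∠NGQ = 61°  [△GNQ]
5. ∠BQG = 25°  [same arc BG]
6. ∠NBQ = 61°  [same arc NQ]
7. ∠BHQ = 94°  [△BHQ]
8. ∠NHQ = 86°  [linear pair at H on BN]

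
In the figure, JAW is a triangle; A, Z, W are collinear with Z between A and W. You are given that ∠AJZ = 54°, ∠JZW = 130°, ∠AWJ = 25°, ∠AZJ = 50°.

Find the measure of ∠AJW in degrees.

1. ∠JAZ = 76°  [△JAZ]
2. ∠JAW = 76°  [Z on ray AW]
3. ∠AJW = 79°  [△JAW]

∠AJW = 79°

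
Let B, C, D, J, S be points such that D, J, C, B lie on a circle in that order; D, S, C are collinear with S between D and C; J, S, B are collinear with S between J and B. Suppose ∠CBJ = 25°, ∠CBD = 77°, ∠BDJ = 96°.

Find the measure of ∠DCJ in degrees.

∠DCJ = 52°

1. ∠CDJ = 25°  [same arc JC]
2. ∠CJD = 103°  [cyclic DJCB, opposite ∠J+∠B]
3. ∠DCJ = 52°  [△DJC]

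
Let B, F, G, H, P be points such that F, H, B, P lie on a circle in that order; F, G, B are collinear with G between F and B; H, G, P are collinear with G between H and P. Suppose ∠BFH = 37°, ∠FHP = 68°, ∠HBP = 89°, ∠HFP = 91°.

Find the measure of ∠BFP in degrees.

1. ∠BPH = 37°  [same arc HB]
2. ∠BHP = 54°  [△HBP]
3. ∠BFP = 54°  [same arc BP]

∠BFP = 54°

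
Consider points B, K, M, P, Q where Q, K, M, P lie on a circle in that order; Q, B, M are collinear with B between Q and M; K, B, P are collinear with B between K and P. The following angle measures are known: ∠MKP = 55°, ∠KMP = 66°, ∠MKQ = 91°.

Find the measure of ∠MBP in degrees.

1. ∠MQP = 55°  [same arc MP]
2. ∠KPM = 59°  [△KMP]
3. ∠MPQ = 89°  [cyclic QKMP, opposite ∠K+∠P]
4. ∠PMQ = 36°  [△QMP]
5. ∠MBP = 85°  [△MBP]

∠MBP = 85°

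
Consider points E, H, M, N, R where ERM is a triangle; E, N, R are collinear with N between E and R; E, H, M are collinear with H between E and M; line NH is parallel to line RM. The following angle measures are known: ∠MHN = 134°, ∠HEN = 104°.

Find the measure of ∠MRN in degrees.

1. ∠EHN = 46°  [linear pair at H on EM]
2. ∠ENH = 30°  [△ENH]
3. ∠HNR = 150°  [linear pair at N on ER]
4. ∠MRN = 30°  [NH∥RM, co-interior at R–N]

∠MRN = 30°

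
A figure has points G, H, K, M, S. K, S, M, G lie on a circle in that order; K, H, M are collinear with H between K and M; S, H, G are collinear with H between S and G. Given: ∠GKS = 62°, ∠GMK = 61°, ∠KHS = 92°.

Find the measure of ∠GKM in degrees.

1. ∠GSK = 61°  [same arc KG]
2. ∠GHM = 92°  [vertical angles at H]
3. ∠KGS = 57°  [△KSG]
4. ∠GHK = 88°  [linear pair at H on KM]
5. ∠GKM = 35°  [△KHG]

∠GKM = 35°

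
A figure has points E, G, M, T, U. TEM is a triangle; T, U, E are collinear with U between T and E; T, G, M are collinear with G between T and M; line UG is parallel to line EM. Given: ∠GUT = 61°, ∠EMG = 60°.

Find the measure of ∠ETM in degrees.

1. ∠MET = 61°  [UG∥EM, corresponding at U]
2. ∠EMT = 60°  [G on ray MT]
3. ∠ETM = 59°  [△TEM]

∠ETM = 59°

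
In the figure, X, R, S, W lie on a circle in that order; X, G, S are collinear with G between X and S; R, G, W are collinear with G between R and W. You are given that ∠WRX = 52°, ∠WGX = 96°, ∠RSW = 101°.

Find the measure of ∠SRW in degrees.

1. ∠WSX = 52°  [same arc XW]
2. ∠SGW = 84°  [linear pair at G on XS]
3. ∠RWS = 44°  [△SGW]
4. ∠SRW = 35°  [△RSW]

∠SRW = 35°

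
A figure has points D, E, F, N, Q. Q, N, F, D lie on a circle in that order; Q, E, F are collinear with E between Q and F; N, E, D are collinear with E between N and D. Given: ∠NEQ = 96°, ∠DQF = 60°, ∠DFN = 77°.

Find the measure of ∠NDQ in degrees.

1. ∠DEF = 96°  [vertical angles at E]
2. ∠DEQ = 84°  [linear pair at E on QF]
3. ∠NDQ = 36°  [△QED]

∠NDQ = 36°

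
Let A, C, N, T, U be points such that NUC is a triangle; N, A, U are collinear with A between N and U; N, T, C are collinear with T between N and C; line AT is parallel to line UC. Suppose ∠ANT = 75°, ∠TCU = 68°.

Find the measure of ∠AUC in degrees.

∠AUC = 37°

1. ∠CNU = 75°  [A on NU, T on NC]
2. ∠NCU = 68°  [T on ray CN]
3. ∠CUN = 37°  [△NUC]
4. ∠AUC = 37°  [A on ray UN]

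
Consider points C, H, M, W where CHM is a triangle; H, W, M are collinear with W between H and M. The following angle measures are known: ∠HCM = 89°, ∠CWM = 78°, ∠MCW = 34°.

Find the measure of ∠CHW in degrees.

1. ∠CMW = 68°  [△CWM]
2. ∠CMH = 68°  [W on ray MH]
3. ∠CHM = 23°  [△CHM]
4. ∠CHW = 23°  [W on ray HM]

∠CHW = 23°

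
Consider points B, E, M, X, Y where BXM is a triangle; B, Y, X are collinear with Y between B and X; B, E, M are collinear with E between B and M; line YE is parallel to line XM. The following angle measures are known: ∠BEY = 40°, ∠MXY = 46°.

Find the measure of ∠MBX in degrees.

∠MBX = 94°

1. ∠BMX = 40°  [YE∥XM, corresponding at E]
2. ∠BXM = 46°  [Y on ray XB]
3. ∠MBX = 94°  [△BXM]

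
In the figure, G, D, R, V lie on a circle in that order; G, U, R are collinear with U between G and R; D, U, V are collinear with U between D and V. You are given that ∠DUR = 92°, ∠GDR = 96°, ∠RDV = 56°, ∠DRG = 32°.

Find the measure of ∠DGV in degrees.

∠DGV = 108°

1. ∠DUG = 88°  [linear pair at U on GR]
2. ∠DGR = 52°  [△GDR]
3. ∠DVG = 32°  [same arc GD]
4. ∠GDV = 40°  [△GUD]
5. ∠DGV = 108°  [△GDV]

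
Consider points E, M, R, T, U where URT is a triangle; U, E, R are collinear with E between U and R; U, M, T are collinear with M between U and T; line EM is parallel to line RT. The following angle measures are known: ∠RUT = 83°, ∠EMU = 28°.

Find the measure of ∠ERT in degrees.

∠ERT = 69°

1. ∠EUM = 83°  [E on UR, M on UT]
2. ∠MEU = 69°  [△UEM]
3. ∠MER = 111°  [linear pair at E on UR]
4. ∠ERT = 69°  [EM∥RT, co-interior at R–E]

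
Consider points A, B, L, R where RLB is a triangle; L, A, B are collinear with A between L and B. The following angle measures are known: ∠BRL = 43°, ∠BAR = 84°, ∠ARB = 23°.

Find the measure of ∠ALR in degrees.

1. ∠ABR = 73°  [△RAB]
2. ∠LBR = 73°  [A on ray BL]
3. ∠BLR = 64°  [△RLB]
4. ∠ALR = 64°  [A on ray LB]

∠ALR = 64°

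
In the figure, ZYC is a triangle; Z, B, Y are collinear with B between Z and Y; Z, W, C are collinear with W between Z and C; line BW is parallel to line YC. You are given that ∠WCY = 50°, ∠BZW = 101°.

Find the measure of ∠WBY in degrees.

∠WBY = 151°

1. ∠YCZ = 50°  [W on ray CZ]
2. ∠CZY = 101°  [B on ZY, W on ZC]
3. ∠CYZ = 29°  [△ZYC]
4. ∠WBZ = 29°  [BW∥YC, corresponding at B]
5. ∠WBY = 151°  [linear pair at B on ZY]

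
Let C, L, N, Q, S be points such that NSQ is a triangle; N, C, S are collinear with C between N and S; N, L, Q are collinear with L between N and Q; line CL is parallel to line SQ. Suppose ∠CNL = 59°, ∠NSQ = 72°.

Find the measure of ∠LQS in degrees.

∠LQS = 49°

1. ∠QNS = 59°  [C on NS, L on NQ]
2. ∠NQS = 49°  [△NSQ]
3. ∠LQS = 49°  [L on ray QN]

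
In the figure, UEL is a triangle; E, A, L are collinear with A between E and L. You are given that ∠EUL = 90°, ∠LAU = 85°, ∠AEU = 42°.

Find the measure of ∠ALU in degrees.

∠ALU = 48°

1. ∠LEU = 42°  [A on ray EL]
2. ∠ELU = 48°  [△UEL]
3. ∠ALU = 48°  [A on ray LE]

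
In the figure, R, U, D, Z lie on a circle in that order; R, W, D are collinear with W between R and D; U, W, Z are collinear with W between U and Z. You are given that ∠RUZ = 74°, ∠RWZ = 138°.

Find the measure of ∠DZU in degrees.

1. ∠RDZ = 74°  [same arc RZ]
2. ∠DWZ = 42°  [linear pair at W on RD]
3. ∠DZU = 64°  [△DWZ]

∠DZU = 64°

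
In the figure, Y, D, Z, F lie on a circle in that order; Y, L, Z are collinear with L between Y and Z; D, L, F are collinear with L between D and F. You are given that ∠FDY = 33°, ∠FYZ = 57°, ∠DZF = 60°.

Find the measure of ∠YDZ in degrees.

1. ∠FZY = 33°  [same arc YF]
2. ∠YFZ = 90°  [△YZF]
3. ∠YDZ = 90°  [cyclic YDZF, opposite ∠D+∠F]

∠YDZ = 90°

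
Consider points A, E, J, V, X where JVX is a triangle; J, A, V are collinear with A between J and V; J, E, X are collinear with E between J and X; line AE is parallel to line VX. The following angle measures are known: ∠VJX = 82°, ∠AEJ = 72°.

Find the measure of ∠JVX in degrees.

1. ∠AJE = 82°  [A on JV, E on JX]
2. ∠EAJ = 26°  [△JAE]
3. ∠JVX = 26°  [AE∥VX, corresponding at A]

∠JVX = 26°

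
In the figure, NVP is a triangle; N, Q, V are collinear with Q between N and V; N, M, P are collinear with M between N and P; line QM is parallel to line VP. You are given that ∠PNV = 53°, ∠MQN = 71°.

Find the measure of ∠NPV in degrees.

1. ∠MNQ = 53°  [Q on NV, M on NP]
2. ∠NMQ = 56°  [△NQM]
3. ∠NPV = 56°  [QM∥VP, corresponding at M]

∠NPV = 56°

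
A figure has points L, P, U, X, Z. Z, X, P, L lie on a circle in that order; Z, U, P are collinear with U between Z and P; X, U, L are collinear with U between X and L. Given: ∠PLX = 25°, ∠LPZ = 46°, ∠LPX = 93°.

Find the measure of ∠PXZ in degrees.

∠PXZ = 108°

1. ∠LXP = 62°  [△XPL]
2. ∠LZP = 62°  [same arc PL]
3. ∠PLZ = 72°  [△ZPL]
4. ∠PXZ = 108°  [cyclic ZXPL, opposite ∠X+∠L]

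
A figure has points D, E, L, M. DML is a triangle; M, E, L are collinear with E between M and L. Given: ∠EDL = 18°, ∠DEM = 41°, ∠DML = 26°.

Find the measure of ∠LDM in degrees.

∠LDM = 131°

1. ∠DEL = 139°  [linear pair at E on ML]
2. ∠DLE = 23°  [△DEL]
3. ∠DLM = 23°  [E on ray LM]
4. ∠LDM = 131°  [△DML]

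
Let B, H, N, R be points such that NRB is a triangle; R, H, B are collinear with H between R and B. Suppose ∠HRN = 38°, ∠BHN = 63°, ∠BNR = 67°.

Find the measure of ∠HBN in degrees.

1. ∠BRN = 38°  [H on ray RB]
2. ∠NBR = 75°  [△NRB]
3. ∠HBN = 75°  [H on ray BR]

∠HBN = 75°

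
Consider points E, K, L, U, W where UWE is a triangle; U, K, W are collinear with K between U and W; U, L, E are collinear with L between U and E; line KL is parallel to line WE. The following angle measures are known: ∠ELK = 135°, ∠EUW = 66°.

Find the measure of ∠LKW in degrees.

1. ∠KLU = 45°  [linear pair at L on UE]
2. ∠KUL = 66°  [K on UW, L on UE]
3. ∠LKU = 69°  [△UKL]
4. ∠LKW = 111°  [linear pair at K on UW]

∠LKW = 111°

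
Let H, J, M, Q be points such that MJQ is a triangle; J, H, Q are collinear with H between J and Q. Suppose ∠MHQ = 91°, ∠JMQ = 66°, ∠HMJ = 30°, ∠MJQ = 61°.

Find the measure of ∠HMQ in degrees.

∠HMQ = 36°

1. ∠JQM = 53°  [△MJQ]
2. ∠HQM = 53°  [H on ray QJ]
3. ∠HMQ = 36°  [△MHQ]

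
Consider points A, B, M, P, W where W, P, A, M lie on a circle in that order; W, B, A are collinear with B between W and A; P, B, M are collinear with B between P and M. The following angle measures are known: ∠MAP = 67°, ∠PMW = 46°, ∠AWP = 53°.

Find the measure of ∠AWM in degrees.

1. ∠MWP = 113°  [cyclic WPAM, opposite ∠W+∠A]
2. ∠PAW = 46°  [same arc WP]
3. ∠MPW = 21°  [△WPM]
4. ∠APW = 81°  [△WPA]
5. ∠MAW = 21°  [same arc WM]
6. ∠AMW = 99°  [cyclic WPAM, opposite ∠P+∠M]
7. ∠AWM = 60°  [△WAM]

∠AWM = 60°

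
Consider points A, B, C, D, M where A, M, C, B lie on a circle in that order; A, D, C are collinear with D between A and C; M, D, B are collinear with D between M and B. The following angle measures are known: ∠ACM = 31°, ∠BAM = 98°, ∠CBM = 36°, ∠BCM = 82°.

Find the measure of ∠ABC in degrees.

∠ABC = 67°

1. ∠ABM = 31°  [same arc AM]
2. ∠AMB = 51°  [△AMB]
3. ∠BMC = 62°  [△MCB]
4. ∠ACB = 51°  [same arc AB]
5. ∠BAC = 62°  [same arc CB]
6. ∠ABC = 67°  [△ACB]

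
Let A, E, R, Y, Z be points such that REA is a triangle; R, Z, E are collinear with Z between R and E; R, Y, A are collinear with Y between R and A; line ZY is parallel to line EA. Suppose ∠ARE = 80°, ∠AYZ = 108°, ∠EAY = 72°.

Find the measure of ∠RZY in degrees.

1. ∠YRZ = 80°  [Z on RE, Y on RA]
2. ∠RYZ = 72°  [linear pair at Y on RA]
3. ∠RZY = 28°  [△RZY]

∠RZY = 28°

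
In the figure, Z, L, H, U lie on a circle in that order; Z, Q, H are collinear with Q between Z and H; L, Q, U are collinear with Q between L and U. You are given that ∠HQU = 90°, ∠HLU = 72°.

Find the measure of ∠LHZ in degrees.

1. ∠LQZ = 90°  [vertical angles at Q]
2. ∠HQL = 90°  [linear pair at Q on ZH]
3. ∠LHZ = 18°  [△LQH]

∠LHZ = 18°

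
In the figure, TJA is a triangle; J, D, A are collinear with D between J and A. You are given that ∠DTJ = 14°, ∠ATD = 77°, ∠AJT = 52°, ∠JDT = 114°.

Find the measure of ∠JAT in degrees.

1. ∠ADT = 66°  [linear pair at D on JA]
2. ∠DAT = 37°  [△TDA]
3. ∠JAT = 37°  [D on ray AJ]

∠JAT = 37°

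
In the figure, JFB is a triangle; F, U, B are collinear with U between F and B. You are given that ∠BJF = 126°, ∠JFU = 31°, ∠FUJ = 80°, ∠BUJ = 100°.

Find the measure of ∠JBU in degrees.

∠JBU = 23°

1. ∠BFJ = 31°  [U on ray FB]
2. ∠FBJ = 23°  [△JFB]
3. ∠JBU = 23°  [U on ray BF]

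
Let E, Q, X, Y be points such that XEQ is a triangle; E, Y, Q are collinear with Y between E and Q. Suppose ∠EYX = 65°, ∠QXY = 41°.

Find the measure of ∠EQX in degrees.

∠EQX = 24°

1. ∠QYX = 115°  [linear pair at Y on EQ]
2. ∠XQY = 24°  [△XYQ]
3. ∠EQX = 24°  [Y on ray QE]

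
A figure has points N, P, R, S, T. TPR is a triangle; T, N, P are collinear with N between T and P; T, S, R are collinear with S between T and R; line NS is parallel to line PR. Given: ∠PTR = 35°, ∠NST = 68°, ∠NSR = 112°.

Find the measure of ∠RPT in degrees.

∠RPT = 77°

1. ∠NTS = 35°  [N on TP, S on TR]
2. ∠SNT = 77°  [△TNS]
3. ∠RPT = 77°  [NS∥PR, corresponding at N]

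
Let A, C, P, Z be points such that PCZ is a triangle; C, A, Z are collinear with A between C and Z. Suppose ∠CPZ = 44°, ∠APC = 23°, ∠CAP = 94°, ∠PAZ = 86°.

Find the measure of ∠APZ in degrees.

1. ∠ACP = 63°  [△PCA]
2. ∠PCZ = 63°  [A on ray CZ]
3. ∠CZP = 73°  [△PCZ]
4. ∠AZP = 73°  [A on ray ZC]
5. ∠APZ = 21°  [△PAZ]

∠APZ = 21°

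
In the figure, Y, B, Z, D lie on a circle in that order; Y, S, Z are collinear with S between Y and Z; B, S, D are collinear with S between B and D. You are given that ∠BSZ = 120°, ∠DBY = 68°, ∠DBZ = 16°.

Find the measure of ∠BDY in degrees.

∠BDY = 44°

1. ∠DSY = 120°  [vertical angles at S]
2. ∠DYZ = 16°  [same arc ZD]
3. ∠BDY = 44°  [△YSD]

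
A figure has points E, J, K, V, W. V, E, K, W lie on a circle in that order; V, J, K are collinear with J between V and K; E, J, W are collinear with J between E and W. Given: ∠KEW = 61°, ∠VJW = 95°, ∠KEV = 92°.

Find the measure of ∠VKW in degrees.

1. ∠KVW = 61°  [same arc KW]
2. ∠KWV = 88°  [cyclic VEKW, opposite ∠E+∠W]
3. ∠VKW = 31°  [△VKW]

∠VKW = 31°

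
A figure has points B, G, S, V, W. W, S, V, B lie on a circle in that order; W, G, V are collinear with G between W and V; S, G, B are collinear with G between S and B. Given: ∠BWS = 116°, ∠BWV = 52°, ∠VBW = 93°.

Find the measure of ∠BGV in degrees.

1. ∠BVS = 64°  [cyclic WSVB, opposite ∠W+∠V]
2. ∠BSV = 52°  [same arc VB]
3. ∠BVW = 35°  [△WVB]
4. ∠SBV = 64°  [△SVB]
5. ∠BGV = 81°  [△VGB]

∠BGV = 81°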